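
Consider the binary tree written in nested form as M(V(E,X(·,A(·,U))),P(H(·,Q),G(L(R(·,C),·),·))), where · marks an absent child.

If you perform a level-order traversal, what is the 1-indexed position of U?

Level-order visits nodes level by level from the root, left to right within each level.
Level 0: M
Level 1: V, P
Level 2: E, X, H, G
Level 3: A, Q, L
Level 4: U, R
Level 5: C
Full level-order sequence: M, V, P, E, X, H, G, A, Q, L, U, R, C.

11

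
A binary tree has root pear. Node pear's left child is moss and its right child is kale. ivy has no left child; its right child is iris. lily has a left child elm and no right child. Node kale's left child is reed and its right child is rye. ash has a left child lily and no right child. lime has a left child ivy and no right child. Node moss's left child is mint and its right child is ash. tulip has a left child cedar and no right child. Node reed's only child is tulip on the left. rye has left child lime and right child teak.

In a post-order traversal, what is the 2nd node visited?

Post-order visits the left subtree, then the right subtree, then the node.
At pear: go left to moss.
  At moss: go left to mint.
    mint is a leaf — visit mint.
  At moss: go right to ash.
    At ash: go left to lily.
      At lily: go left to elm.
        elm is a leaf — visit elm.
      At lily: no right child.
      Visit lily.
    At ash: no right child.
    Visit ash.
  Visit moss.
At pear: go right to kale.
  At kale: go left to reed.
    At reed: go left to tulip.
      At tulip: go left to cedar.
        cedar is a leaf — visit cedar.
      At tulip: no right child.
      Visit tulip.
    At reed: no right child.
    Visit reed.
  At kale: go right to rye.
    At rye: go left to lime.
      At lime: go left to ivy.
        At ivy: no left child.
        At ivy: go right to iris.
          iris is a leaf — visit iris.
        Visit ivy.
      At lime: no right child.
      Visit lime.
    At rye: go right to teak.
      teak is a leaf — visit teak.
    Visit rye.
  Visit kale.
Visit pear.
Full post-order sequence: mint, elm, lily, ash, moss, cedar, tulip, reed, iris, ivy, lime, teak, rye, kale, pear.

elm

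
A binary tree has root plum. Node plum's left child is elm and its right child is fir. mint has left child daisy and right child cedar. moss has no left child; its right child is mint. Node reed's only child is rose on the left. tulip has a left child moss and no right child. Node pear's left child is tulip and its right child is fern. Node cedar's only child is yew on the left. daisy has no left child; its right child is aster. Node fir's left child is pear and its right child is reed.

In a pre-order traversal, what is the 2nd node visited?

Pre-order visits the node, then its left subtree, then its right subtree.
Visit plum.
At plum: go left to elm.
  elm is a leaf — visit elm.
At plum: go right to fir.
  Visit fir.
  At fir: go left to pear.
    Visit pear.
    At pear: go left to tulip.
      Visit tulip.
      At tulip: go left to moss.
        Visit moss.
        At moss: no left child.
        At moss: go right to mint.
          Visit mint.
          At mint: go left to daisy.
            Visit daisy.
            At daisy: no left child.
            At daisy: go right to aster.
              aster is a leaf — visit aster.
          At mint: go right to cedar.
            Visit cedar.
            At cedar: go left to yew.
              yew is a leaf — visit yew.
            At cedar: no right child.
      At tulip: no right child.
    At pear: go right to fern.
      fern is a leaf — visit fern.
  At fir: go right to reed.
    Visit reed.
    At reed: go left to rose.
      rose is a leaf — visit rose.
    At reed: no right child.
Full pre-order sequence: plum, elm, fir, pear, tulip, moss, mint, daisy, aster, cedar, yew, fern, reed, rose.

elm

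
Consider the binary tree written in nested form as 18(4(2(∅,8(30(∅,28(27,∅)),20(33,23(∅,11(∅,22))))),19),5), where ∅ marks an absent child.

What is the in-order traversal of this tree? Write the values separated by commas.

2, 30, 27, 28, 8, 33, 20, 23, 11, 22, 4, 19, 18, 5

In-order visits the left subtree, then the node, then the right subtree.
At 18: go left to 4.
  At 4: go left to 2.
    At 2: no left child.
    Visit 2.
    At 2: go right to 8.
      At 8: go left to 30.
        At 30: no left child.
        Visit 30.
        At 30: go right to 28.
          At 28: go left to 27.
            27 is a leaf — visit 27.
          Visit 28.
          At 28: no right child.
      Visit 8.
      At 8: go right to 20.
        At 20: go left to 33.
          33 is a leaf — visit 33.
        Visit 20.
        At 20: go right to 23.
          At 23: no left child.
          Visit 23.
          At 23: go right to 11.
            At 11: no left child.
            Visit 11.
            At 11: go right to 22.
              22 is a leaf — visit 22.
  Visit 4.
  At 4: go right to 19.
    19 is a leaf — visit 19.
Visit 18.
At 18: go right to 5.
  5 is a leaf — visit 5.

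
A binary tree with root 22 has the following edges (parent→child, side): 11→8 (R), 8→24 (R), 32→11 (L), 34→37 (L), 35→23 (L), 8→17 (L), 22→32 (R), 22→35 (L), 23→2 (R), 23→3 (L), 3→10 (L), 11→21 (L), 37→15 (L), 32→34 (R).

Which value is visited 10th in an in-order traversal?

8

In-order visits the left subtree, then the node, then the right subtree.
At 22: go left to 35.
  At 35: go left to 23.
    At 23: go left to 3.
      At 3: go left to 10.
        10 is a leaf — visit 10.
      Visit 3.
      At 3: no right child.
    Visit 23.
    At 23: go right to 2.
      2 is a leaf — visit 2.
  Visit 35.
  At 35: no right child.
Visit 22.
At 22: go right to 32.
  At 32: go left to 11.
    At 11: go left to 21.
      21 is a leaf — visit 21.
    Visit 11.
    At 11: go right to 8.
      At 8: go left to 17.
        17 is a leaf — visit 17.
      Visit 8.
      At 8: go right to 24.
        24 is a leaf — visit 24.
  Visit 32.
  At 32: go right to 34.
    At 34: go left to 37.
      At 37: go left to 15.
        15 is a leaf — visit 15.
      Visit 37.
      At 37: no right child.
    Visit 34.
    At 34: no right child.
Full in-order sequence: 10, 3, 23, 2, 35, 22, 21, 11, 17, 8, 24, 32, 15, 37, 34.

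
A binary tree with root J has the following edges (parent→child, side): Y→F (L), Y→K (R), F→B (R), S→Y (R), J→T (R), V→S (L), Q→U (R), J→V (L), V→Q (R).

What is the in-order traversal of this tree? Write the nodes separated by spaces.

In-order visits the left subtree, then the node, then the right subtree.
At J: go left to V.
  At V: go left to S.
    At S: no left child.
    Visit S.
    At S: go right to Y.
      At Y: go left to F.
        At F: no left child.
        Visit F.
        At F: go right to B.
          B is a leaf — visit B.
      Visit Y.
      At Y: go right to K.
        K is a leaf — visit K.
  Visit V.
  At V: go right to Q.
    At Q: no left child.
    Visit Q.
    At Q: go right to U.
      U is a leaf — visit U.
Visit J.
At J: go right to T.
  T is a leaf — visit T.

S F B Y K V Q U J T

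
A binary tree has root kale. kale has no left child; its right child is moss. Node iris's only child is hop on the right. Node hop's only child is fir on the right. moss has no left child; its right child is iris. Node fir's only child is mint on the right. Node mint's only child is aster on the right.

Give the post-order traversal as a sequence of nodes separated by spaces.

Post-order visits the left subtree, then the right subtree, then the node.
At kale: no left child.
At kale: go right to moss.
  At moss: no left child.
  At moss: go right to iris.
    At iris: no left child.
    At iris: go right to hop.
      At hop: no left child.
      At hop: go right to fir.
        At fir: no left child.
        At fir: go right to mint.
          At mint: no left child.
          At mint: go right to aster.
            aster is a leaf — visit aster.
          Visit mint.
        Visit fir.
      Visit hop.
    Visit iris.
  Visit moss.
Visit kale.

aster mint fir hop iris moss kale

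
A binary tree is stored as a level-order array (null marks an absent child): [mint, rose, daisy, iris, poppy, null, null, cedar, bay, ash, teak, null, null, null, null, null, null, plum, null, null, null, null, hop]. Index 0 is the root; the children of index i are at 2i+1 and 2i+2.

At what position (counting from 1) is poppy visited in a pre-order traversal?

7

Pre-order visits the node, then its left subtree, then its right subtree.
Visit mint.
At mint: go left to rose.
  Visit rose.
  At rose: go left to iris.
    Visit iris.
    At iris: go left to cedar.
      cedar is a leaf — visit cedar.
    At iris: go right to bay.
      Visit bay.
      At bay: go left to plum.
        plum is a leaf — visit plum.
      At bay: no right child.
  At rose: go right to poppy.
    Visit poppy.
    At poppy: go left to ash.
      ash is a leaf — visit ash.
    At poppy: go right to teak.
      Visit teak.
      At teak: no left child.
      At teak: go right to hop.
        hop is a leaf — visit hop.
At mint: go right to daisy.
  daisy is a leaf — visit daisy.
Full pre-order sequence: mint, rose, iris, cedar, bay, plum, poppy, ash, teak, hop, daisy.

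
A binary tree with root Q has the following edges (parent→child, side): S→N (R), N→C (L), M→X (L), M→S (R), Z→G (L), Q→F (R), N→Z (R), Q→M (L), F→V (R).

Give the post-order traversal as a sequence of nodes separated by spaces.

Post-order visits the left subtree, then the right subtree, then the node.
At Q: go left to M.
  At M: go left to X.
    X is a leaf — visit X.
  At M: go right to S.
    At S: no left child.
    At S: go right to N.
      At N: go left to C.
        C is a leaf — visit C.
      At N: go right to Z.
        At Z: go left to G.
          G is a leaf — visit G.
        At Z: no right child.
        Visit Z.
      Visit N.
    Visit S.
  Visit M.
At Q: go right to F.
  At F: no left child.
  At F: go right to V.
    V is a leaf — visit V.
  Visit F.
Visit Q.

X C G Z N S M V F Q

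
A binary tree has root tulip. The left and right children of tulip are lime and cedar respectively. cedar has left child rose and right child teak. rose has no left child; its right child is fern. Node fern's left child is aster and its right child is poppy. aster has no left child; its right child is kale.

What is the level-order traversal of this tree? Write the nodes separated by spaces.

tulip lime cedar rose teak fern aster poppy kale

Level-order visits nodes level by level from the root, left to right within each level.
Level 0: tulip
Level 1: lime, cedar
Level 2: rose, teak
Level 3: fern
Level 4: aster, poppy
Level 5: kale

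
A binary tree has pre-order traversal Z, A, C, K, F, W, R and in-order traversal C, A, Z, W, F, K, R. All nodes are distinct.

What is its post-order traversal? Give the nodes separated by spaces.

C A W F R K Z

The first element of pre-order is the root; it splits in-order into left and right subtrees.
Root Z: left subtree has 2 nodes {C, A}, right has 4 {W, F, K, R}.
  Root A: left subtree has 1 node {C}, right has 0 { }.
  Root K: left subtree has 2 nodes {W, F}, right has 1 {R}.
    Root F: left subtree has 1 node {W}, right has 0 { }.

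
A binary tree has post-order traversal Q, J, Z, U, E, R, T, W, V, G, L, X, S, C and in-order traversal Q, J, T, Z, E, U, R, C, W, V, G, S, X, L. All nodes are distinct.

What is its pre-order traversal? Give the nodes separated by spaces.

The last element of post-order is the root; it splits in-order into left and right subtrees.
Root C: left subtree has 7 nodes {Q, J, T, Z, E, U, R}, right has 6 {W, V, G, S, X, L}.
  Root T: left subtree has 2 nodes {Q, J}, right has 4 {Z, E, U, R}.
    Root J: left subtree has 1 node {Q}, right has 0 { }.
    Root R: left subtree has 3 nodes {Z, E, U}, right has 0 { }.
      Root E: left subtree has 1 node {Z}, right has 1 {U}.
  Root S: left subtree has 3 nodes {W, V, G}, right has 2 {X, L}.
    Root G: left subtree has 2 nodes {W, V}, right has 0 { }.
      Root V: left subtree has 1 node {W}, right has 0 { }.
    Root X: left subtree has 0 nodes { }, right has 1 {L}.

C T J Q R E Z U S G V W X L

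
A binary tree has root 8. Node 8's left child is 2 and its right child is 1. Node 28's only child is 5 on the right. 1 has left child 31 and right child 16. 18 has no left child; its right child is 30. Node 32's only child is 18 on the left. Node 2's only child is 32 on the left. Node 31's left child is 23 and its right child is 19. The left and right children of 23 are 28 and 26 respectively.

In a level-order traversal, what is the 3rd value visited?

Level-order visits nodes level by level from the root, left to right within each level.
Level 0: 8
Level 1: 2, 1
Level 2: 32, 31, 16
Level 3: 18, 23, 19
Level 4: 30, 28, 26
Level 5: 5
Full level-order sequence: 8, 2, 1, 32, 31, 16, 18, 23, 19, 30, 28, 26, 5.

1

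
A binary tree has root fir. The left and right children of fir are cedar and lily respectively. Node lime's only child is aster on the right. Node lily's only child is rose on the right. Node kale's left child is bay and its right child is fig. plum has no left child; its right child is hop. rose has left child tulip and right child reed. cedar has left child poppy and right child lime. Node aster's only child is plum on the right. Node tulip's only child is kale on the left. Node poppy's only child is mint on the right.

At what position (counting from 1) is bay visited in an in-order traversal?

10

In-order visits the left subtree, then the node, then the right subtree.
At fir: go left to cedar.
  At cedar: go left to poppy.
    At poppy: no left child.
    Visit poppy.
    At poppy: go right to mint.
      mint is a leaf — visit mint.
  Visit cedar.
  At cedar: go right to lime.
    At lime: no left child.
    Visit lime.
    At lime: go right to aster.
      At aster: no left child.
      Visit aster.
      At aster: go right to plum.
        At plum: no left child.
        Visit plum.
        At plum: go right to hop.
          hop is a leaf — visit hop.
Visit fir.
At fir: go right to lily.
  At lily: no left child.
  Visit lily.
  At lily: go right to rose.
    At rose: go left to tulip.
      At tulip: go left to kale.
        At kale: go left to bay.
          bay is a leaf — visit bay.
        Visit kale.
        At kale: go right to fig.
          fig is a leaf — visit fig.
      Visit tulip.
      At tulip: no right child.
    Visit rose.
    At rose: go right to reed.
      reed is a leaf — visit reed.
Full in-order sequence: poppy, mint, cedar, lime, aster, plum, hop, fir, lily, bay, kale, fig, tulip, rose, reed.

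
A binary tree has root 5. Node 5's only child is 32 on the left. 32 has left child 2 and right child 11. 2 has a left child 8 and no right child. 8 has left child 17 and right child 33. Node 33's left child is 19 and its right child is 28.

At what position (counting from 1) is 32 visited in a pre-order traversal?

2

Pre-order visits the node, then its left subtree, then its right subtree.
Visit 5.
At 5: go left to 32.
  Visit 32.
  At 32: go left to 2.
    Visit 2.
    At 2: go left to 8.
      Visit 8.
      At 8: go left to 17.
        17 is a leaf — visit 17.
      At 8: go right to 33.
        Visit 33.
        At 33: go left to 19.
          19 is a leaf — visit 19.
        At 33: go right to 28.
          28 is a leaf — visit 28.
    At 2: no right child.
  At 32: go right to 11.
    11 is a leaf — visit 11.
At 5: no right child.
Full pre-order sequence: 5, 32, 2, 8, 17, 33, 19, 28, 11.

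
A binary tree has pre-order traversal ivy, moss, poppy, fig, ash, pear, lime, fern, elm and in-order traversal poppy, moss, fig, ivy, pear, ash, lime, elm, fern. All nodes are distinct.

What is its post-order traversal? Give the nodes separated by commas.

The first element of pre-order is the root; it splits in-order into left and right subtrees.
Root ivy: left subtree has 3 nodes {poppy, moss, fig}, right has 5 {pear, ash, lime, elm, fern}.
  Root moss: left subtree has 1 node {poppy}, right has 1 {fig}.
  Root ash: left subtree has 1 node {pear}, right has 3 {lime, elm, fern}.
    Root lime: left subtree has 0 nodes { }, right has 2 {elm, fern}.
      Root fern: left subtree has 1 node {elm}, right has 0 { }.

poppy, fig, moss, pear, elm, fern, lime, ash, ivy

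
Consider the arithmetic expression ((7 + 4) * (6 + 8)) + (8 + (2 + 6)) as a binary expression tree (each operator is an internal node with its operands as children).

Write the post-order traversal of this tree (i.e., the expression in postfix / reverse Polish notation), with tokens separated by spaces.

Post-order on an expression tree gives postfix notation: for each operator, emit left operand, right operand, then the operator.

7 4 + 6 8 + * 8 2 6 + + +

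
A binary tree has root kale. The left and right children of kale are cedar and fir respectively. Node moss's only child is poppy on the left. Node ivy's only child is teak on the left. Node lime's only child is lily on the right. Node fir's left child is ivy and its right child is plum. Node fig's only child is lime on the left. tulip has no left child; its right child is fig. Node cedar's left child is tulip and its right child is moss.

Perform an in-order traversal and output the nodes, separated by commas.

tulip, lime, lily, fig, cedar, poppy, moss, kale, teak, ivy, fir, plum

In-order visits the left subtree, then the node, then the right subtree.
At kale: go left to cedar.
  At cedar: go left to tulip.
    At tulip: no left child.
    Visit tulip.
    At tulip: go right to fig.
      At fig: go left to lime.
        At lime: no left child.
        Visit lime.
        At lime: go right to lily.
          lily is a leaf — visit lily.
      Visit fig.
      At fig: no right child.
  Visit cedar.
  At cedar: go right to moss.
    At moss: go left to poppy.
      poppy is a leaf — visit poppy.
    Visit moss.
    At moss: no right child.
Visit kale.
At kale: go right to fir.
  At fir: go left to ivy.
    At ivy: go left to teak.
      teak is a leaf — visit teak.
    Visit ivy.
    At ivy: no right child.
  Visit fir.
  At fir: go right to plum.
    plum is a leaf — visit plum.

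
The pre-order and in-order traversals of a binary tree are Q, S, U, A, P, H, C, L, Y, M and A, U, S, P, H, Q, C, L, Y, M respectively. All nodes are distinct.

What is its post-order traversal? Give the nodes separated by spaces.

A U H P S M Y L C Q

The first element of pre-order is the root; it splits in-order into left and right subtrees.
Root Q: left subtree has 5 nodes {A, U, S, P, H}, right has 4 {C, L, Y, M}.
  Root S: left subtree has 2 nodes {A, U}, right has 2 {P, H}.
    Root U: left subtree has 1 node {A}, right has 0 { }.
    Root P: left subtree has 0 nodes { }, right has 1 {H}.
  Root C: left subtree has 0 nodes { }, right has 3 {L, Y, M}.
    Root L: left subtree has 0 nodes { }, right has 2 {Y, M}.
      Root Y: left subtree has 0 nodes { }, right has 1 {M}.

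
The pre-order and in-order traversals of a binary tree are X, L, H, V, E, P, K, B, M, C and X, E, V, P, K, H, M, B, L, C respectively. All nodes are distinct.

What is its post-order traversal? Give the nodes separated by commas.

E, K, P, V, M, B, H, C, L, X

The first element of pre-order is the root; it splits in-order into left and right subtrees.
Root X: left subtree has 0 nodes { }, right has 9 {E, V, P, K, H, M, B, L, C}.
  Root L: left subtree has 7 nodes {E, V, P, K, H, M, B}, right has 1 {C}.
    Root H: left subtree has 4 nodes {E, V, P, K}, right has 2 {M, B}.
      Root V: left subtree has 1 node {E}, right has 2 {P, K}.
        Root P: left subtree has 0 nodes { }, right has 1 {K}.
      Root B: left subtree has 1 node {M}, right has 0 { }.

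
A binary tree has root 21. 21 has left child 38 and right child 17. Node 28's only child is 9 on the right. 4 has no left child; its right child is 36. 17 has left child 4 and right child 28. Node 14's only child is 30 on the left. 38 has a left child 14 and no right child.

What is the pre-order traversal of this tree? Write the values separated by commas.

21, 38, 14, 30, 17, 4, 36, 28, 9

Pre-order visits the node, then its left subtree, then its right subtree.
Visit 21.
At 21: go left to 38.
  Visit 38.
  At 38: go left to 14.
    Visit 14.
    At 14: go left to 30.
      30 is a leaf — visit 30.
    At 14: no right child.
  At 38: no right child.
At 21: go right to 17.
  Visit 17.
  At 17: go left to 4.
    Visit 4.
    At 4: no left child.
    At 4: go right to 36.
      36 is a leaf — visit 36.
  At 17: go right to 28.
    Visit 28.
    At 28: no left child.
    At 28: go right to 9.
      9 is a leaf — visit 9.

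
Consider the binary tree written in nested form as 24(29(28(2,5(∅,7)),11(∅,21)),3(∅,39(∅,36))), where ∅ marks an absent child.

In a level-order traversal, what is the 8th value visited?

5

Level-order visits nodes level by level from the root, left to right within each level.
Level 0: 24
Level 1: 29, 3
Level 2: 28, 11, 39
Level 3: 2, 5, 21, 36
Level 4: 7
Full level-order sequence: 24, 29, 3, 28, 11, 39, 2, 5, 21, 36, 7.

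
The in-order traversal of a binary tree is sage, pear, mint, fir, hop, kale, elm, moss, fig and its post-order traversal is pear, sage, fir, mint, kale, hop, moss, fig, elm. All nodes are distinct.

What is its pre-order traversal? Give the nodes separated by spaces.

The last element of post-order is the root; it splits in-order into left and right subtrees.
Root elm: left subtree has 6 nodes {sage, pear, mint, fir, hop, kale}, right has 2 {moss, fig}.
  Root hop: left subtree has 4 nodes {sage, pear, mint, fir}, right has 1 {kale}.
    Root mint: left subtree has 2 nodes {sage, pear}, right has 1 {fir}.
      Root sage: left subtree has 0 nodes { }, right has 1 {pear}.
  Root fig: left subtree has 1 node {moss}, right has 0 { }.

elm hop mint sage pear fir kale fig moss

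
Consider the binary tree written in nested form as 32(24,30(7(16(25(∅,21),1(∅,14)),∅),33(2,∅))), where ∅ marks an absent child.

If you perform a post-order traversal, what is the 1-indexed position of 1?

5

Post-order visits the left subtree, then the right subtree, then the node.
At 32: go left to 24.
  24 is a leaf — visit 24.
At 32: go right to 30.
  At 30: go left to 7.
    At 7: go left to 16.
      At 16: go left to 25.
        At 25: no left child.
        At 25: go right to 21.
          21 is a leaf — visit 21.
        Visit 25.
      At 16: go right to 1.
        At 1: no left child.
        At 1: go right to 14.
          14 is a leaf — visit 14.
        Visit 1.
      Visit 16.
    At 7: no right child.
    Visit 7.
  At 30: go right to 33.
    At 33: go left to 2.
      2 is a leaf — visit 2.
    At 33: no right child.
    Visit 33.
  Visit 30.
Visit 32.
Full post-order sequence: 24, 21, 25, 14, 1, 16, 7, 2, 33, 30, 32.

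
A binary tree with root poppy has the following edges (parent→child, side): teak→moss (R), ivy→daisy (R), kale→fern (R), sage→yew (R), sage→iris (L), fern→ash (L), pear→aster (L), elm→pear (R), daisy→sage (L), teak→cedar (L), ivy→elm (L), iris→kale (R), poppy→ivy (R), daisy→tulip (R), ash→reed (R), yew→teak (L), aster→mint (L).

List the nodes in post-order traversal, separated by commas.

Post-order visits the left subtree, then the right subtree, then the node.
At poppy: no left child.
At poppy: go right to ivy.
  At ivy: go left to elm.
    At elm: no left child.
    At elm: go right to pear.
      At pear: go left to aster.
        At aster: go left to mint.
          mint is a leaf — visit mint.
        At aster: no right child.
        Visit aster.
      At pear: no right child.
      Visit pear.
    Visit elm.
  At ivy: go right to daisy.
    At daisy: go left to sage.
      At sage: go left to iris.
        At iris: no left child.
        At iris: go right to kale.
          At kale: no left child.
          At kale: go right to fern.
            At fern: go left to ash.
              At ash: no left child.
              At ash: go right to reed.
                reed is a leaf — visit reed.
              Visit ash.
            At fern: no right child.
            Visit fern.
          Visit kale.
        Visit iris.
      At sage: go right to yew.
        At yew: go left to teak.
          At teak: go left to cedar.
            cedar is a leaf — visit cedar.
          At teak: go right to moss.
            moss is a leaf — visit moss.
          Visit teak.
        At yew: no right child.
        Visit yew.
      Visit sage.
    At daisy: go right to tulip.
      tulip is a leaf — visit tulip.
    Visit daisy.
  Visit ivy.
Visit poppy.

mint, aster, pear, elm, reed, ash, fern, kale, iris, cedar, moss, teak, yew, sage, tulip, daisy, ivy, poppy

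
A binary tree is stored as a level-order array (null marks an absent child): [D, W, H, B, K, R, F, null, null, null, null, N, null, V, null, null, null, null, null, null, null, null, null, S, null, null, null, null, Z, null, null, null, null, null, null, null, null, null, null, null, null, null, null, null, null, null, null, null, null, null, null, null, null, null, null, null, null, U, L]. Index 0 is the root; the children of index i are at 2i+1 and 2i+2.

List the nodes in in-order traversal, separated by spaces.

In-order visits the left subtree, then the node, then the right subtree.
At D: go left to W.
  At W: go left to B.
    B is a leaf — visit B.
  Visit W.
  At W: go right to K.
    K is a leaf — visit K.
Visit D.
At D: go right to H.
  At H: go left to R.
    At R: go left to N.
      At N: go left to S.
        S is a leaf — visit S.
      Visit N.
      At N: no right child.
    Visit R.
    At R: no right child.
  Visit H.
  At H: go right to F.
    At F: go left to V.
      At V: no left child.
      Visit V.
      At V: go right to Z.
        At Z: go left to U.
          U is a leaf — visit U.
        Visit Z.
        At Z: go right to L.
          L is a leaf — visit L.
    Visit F.
    At F: no right child.

B W K D S N R H V U Z L F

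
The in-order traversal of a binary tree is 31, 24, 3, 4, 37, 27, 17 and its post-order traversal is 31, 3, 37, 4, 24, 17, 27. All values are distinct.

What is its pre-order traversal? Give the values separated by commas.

The last element of post-order is the root; it splits in-order into left and right subtrees.
Root 27: left subtree has 5 nodes {31, 24, 3, 4, 37}, right has 1 {17}.
  Root 24: left subtree has 1 node {31}, right has 3 {3, 4, 37}.
    Root 4: left subtree has 1 node {3}, right has 1 {37}.

27, 24, 31, 4, 3, 37, 17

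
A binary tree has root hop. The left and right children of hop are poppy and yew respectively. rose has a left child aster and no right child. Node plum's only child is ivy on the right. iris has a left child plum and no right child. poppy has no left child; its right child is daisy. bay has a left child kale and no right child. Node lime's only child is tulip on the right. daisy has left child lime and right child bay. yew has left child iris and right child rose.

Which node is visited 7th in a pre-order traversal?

Pre-order visits the node, then its left subtree, then its right subtree.
Visit hop.
At hop: go left to poppy.
  Visit poppy.
  At poppy: no left child.
  At poppy: go right to daisy.
    Visit daisy.
    At daisy: go left to lime.
      Visit lime.
      At lime: no left child.
      At lime: go right to tulip.
        tulip is a leaf — visit tulip.
    At daisy: go right to bay.
      Visit bay.
      At bay: go left to kale.
        kale is a leaf — visit kale.
      At bay: no right child.
At hop: go right to yew.
  Visit yew.
  At yew: go left to iris.
    Visit iris.
    At iris: go left to plum.
      Visit plum.
      At plum: no left child.
      At plum: go right to ivy.
        ivy is a leaf — visit ivy.
    At iris: no right child.
  At yew: go right to rose.
    Visit rose.
    At rose: go left to aster.
      aster is a leaf — visit aster.
    At rose: no right child.
Full pre-order sequence: hop, poppy, daisy, lime, tulip, bay, kale, yew, iris, plum, ivy, rose, aster.

kale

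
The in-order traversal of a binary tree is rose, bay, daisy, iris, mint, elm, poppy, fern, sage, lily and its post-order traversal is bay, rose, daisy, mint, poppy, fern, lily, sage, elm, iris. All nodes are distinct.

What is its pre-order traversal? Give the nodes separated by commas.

iris, daisy, rose, bay, elm, mint, sage, fern, poppy, lily

The last element of post-order is the root; it splits in-order into left and right subtrees.
Root iris: left subtree has 3 nodes {rose, bay, daisy}, right has 6 {mint, elm, poppy, fern, sage, lily}.
  Root daisy: left subtree has 2 nodes {rose, bay}, right has 0 { }.
    Root rose: left subtree has 0 nodes { }, right has 1 {bay}.
  Root elm: left subtree has 1 node {mint}, right has 4 {poppy, fern, sage, lily}.
    Root sage: left subtree has 2 nodes {poppy, fern}, right has 1 {lily}.
      Root fern: left subtree has 1 node {poppy}, right has 0 { }.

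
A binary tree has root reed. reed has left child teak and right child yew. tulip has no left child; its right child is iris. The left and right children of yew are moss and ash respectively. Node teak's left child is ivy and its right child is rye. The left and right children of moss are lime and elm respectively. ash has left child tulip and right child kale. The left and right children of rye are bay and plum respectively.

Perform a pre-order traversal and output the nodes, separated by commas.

Pre-order visits the node, then its left subtree, then its right subtree.
Visit reed.
At reed: go left to teak.
  Visit teak.
  At teak: go left to ivy.
    ivy is a leaf — visit ivy.
  At teak: go right to rye.
    Visit rye.
    At rye: go left to bay.
      bay is a leaf — visit bay.
    At rye: go right to plum.
      plum is a leaf — visit plum.
At reed: go right to yew.
  Visit yew.
  At yew: go left to moss.
    Visit moss.
    At moss: go left to lime.
      lime is a leaf — visit lime.
    At moss: go right to elm.
      elm is a leaf — visit elm.
  At yew: go right to ash.
    Visit ash.
    At ash: go left to tulip.
      Visit tulip.
      At tulip: no left child.
      At tulip: go right to iris.
        iris is a leaf — visit iris.
    At ash: go right to kale.
      kale is a leaf — visit kale.

reed, teak, ivy, rye, bay, plum, yew, moss, lime, elm, ash, tulip, iris, kale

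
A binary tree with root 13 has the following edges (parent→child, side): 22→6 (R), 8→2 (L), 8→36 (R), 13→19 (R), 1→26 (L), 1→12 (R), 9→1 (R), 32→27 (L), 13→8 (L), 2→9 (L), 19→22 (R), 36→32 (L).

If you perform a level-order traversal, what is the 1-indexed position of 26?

Level-order visits nodes level by level from the root, left to right within each level.
Level 0: 13
Level 1: 8, 19
Level 2: 2, 36, 22
Level 3: 9, 32, 6
Level 4: 1, 27
Level 5: 26, 12
Full level-order sequence: 13, 8, 19, 2, 36, 22, 9, 32, 6, 1, 27, 26, 12.

12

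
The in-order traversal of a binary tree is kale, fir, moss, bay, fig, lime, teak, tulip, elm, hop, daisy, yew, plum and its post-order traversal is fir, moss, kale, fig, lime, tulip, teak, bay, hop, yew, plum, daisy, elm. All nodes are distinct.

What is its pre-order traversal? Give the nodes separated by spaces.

elm bay kale moss fir teak lime fig tulip daisy hop plum yew

The last element of post-order is the root; it splits in-order into left and right subtrees.
Root elm: left subtree has 8 nodes {kale, fir, moss, bay, fig, lime, teak, tulip}, right has 4 {hop, daisy, yew, plum}.
  Root bay: left subtree has 3 nodes {kale, fir, moss}, right has 4 {fig, lime, teak, tulip}.
    Root kale: left subtree has 0 nodes { }, right has 2 {fir, moss}.
      Root moss: left subtree has 1 node {fir}, right has 0 { }.
    Root teak: left subtree has 2 nodes {fig, lime}, right has 1 {tulip}.
      Root lime: left subtree has 1 node {fig}, right has 0 { }.
  Root daisy: left subtree has 1 node {hop}, right has 2 {yew, plum}.
    Root plum: left subtree has 1 node {yew}, right has 0 { }.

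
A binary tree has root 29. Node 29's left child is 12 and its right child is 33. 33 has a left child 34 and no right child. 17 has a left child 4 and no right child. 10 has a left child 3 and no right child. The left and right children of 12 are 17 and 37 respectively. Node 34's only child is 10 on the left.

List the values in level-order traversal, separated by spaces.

Level-order visits nodes level by level from the root, left to right within each level.
Level 0: 29
Level 1: 12, 33
Level 2: 17, 37, 34
Level 3: 4, 10
Level 4: 3

29 12 33 17 37 34 4 10 3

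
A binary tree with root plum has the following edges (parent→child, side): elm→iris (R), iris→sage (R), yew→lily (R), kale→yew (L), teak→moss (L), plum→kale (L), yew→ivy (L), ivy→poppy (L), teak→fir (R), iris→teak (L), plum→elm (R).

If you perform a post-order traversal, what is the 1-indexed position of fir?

Post-order visits the left subtree, then the right subtree, then the node.
At plum: go left to kale.
  At kale: go left to yew.
    At yew: go left to ivy.
      At ivy: go left to poppy.
        poppy is a leaf — visit poppy.
      At ivy: no right child.
      Visit ivy.
    At yew: go right to lily.
      lily is a leaf — visit lily.
    Visit yew.
  At kale: no right child.
  Visit kale.
At plum: go right to elm.
  At elm: no left child.
  At elm: go right to iris.
    At iris: go left to teak.
      At teak: go left to moss.
        moss is a leaf — visit moss.
      At teak: go right to fir.
        fir is a leaf — visit fir.
      Visit teak.
    At iris: go right to sage.
      sage is a leaf — visit sage.
    Visit iris.
  Visit elm.
Visit plum.
Full post-order sequence: poppy, ivy, lily, yew, kale, moss, fir, teak, sage, iris, elm, plum.

7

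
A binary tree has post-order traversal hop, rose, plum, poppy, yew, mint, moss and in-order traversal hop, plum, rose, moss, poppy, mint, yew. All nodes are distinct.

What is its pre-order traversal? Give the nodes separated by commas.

The last element of post-order is the root; it splits in-order into left and right subtrees.
Root moss: left subtree has 3 nodes {hop, plum, rose}, right has 3 {poppy, mint, yew}.
  Root plum: left subtree has 1 node {hop}, right has 1 {rose}.
  Root mint: left subtree has 1 node {poppy}, right has 1 {yew}.

moss, plum, hop, rose, mint, poppy, yew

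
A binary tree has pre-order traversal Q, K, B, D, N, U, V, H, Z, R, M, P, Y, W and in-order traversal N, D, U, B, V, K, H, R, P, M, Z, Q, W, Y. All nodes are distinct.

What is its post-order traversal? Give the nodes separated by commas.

The first element of pre-order is the root; it splits in-order into left and right subtrees.
Root Q: left subtree has 11 nodes {N, D, U, B, V, K, H, R, P, M, Z}, right has 2 {W, Y}.
  Root K: left subtree has 5 nodes {N, D, U, B, V}, right has 5 {H, R, P, M, Z}.
    Root B: left subtree has 3 nodes {N, D, U}, right has 1 {V}.
      Root D: left subtree has 1 node {N}, right has 1 {U}.
    Root H: left subtree has 0 nodes { }, right has 4 {R, P, M, Z}.
      Root Z: left subtree has 3 nodes {R, P, M}, right has 0 { }.
        Root R: left subtree has 0 nodes { }, right has 2 {P, M}.
          Root M: left subtree has 1 node {P}, right has 0 { }.
  Root Y: left subtree has 1 node {W}, right has 0 { }.

N, U, D, V, B, P, M, R, Z, H, K, W, Y, Q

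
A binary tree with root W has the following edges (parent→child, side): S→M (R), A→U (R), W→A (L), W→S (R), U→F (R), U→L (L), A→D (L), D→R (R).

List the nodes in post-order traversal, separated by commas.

Post-order visits the left subtree, then the right subtree, then the node.
At W: go left to A.
  At A: go left to D.
    At D: no left child.
    At D: go right to R.
      R is a leaf — visit R.
    Visit D.
  At A: go right to U.
    At U: go left to L.
      L is a leaf — visit L.
    At U: go right to F.
      F is a leaf — visit F.
    Visit U.
  Visit A.
At W: go right to S.
  At S: no left child.
  At S: go right to M.
    M is a leaf — visit M.
  Visit S.
Visit W.

R, D, L, F, U, A, M, S, W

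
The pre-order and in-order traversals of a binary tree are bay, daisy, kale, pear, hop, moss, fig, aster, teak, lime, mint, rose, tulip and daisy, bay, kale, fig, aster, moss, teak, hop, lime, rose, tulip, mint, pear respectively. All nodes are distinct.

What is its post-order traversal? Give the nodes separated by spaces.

daisy aster fig teak moss tulip rose mint lime hop pear kale bay

The first element of pre-order is the root; it splits in-order into left and right subtrees.
Root bay: left subtree has 1 node {daisy}, right has 11 {kale, fig, aster, moss, teak, hop, lime, rose, tulip, mint, pear}.
  Root kale: left subtree has 0 nodes { }, right has 10 {fig, aster, moss, teak, hop, lime, rose, tulip, mint, pear}.
    Root pear: left subtree has 9 nodes {fig, aster, moss, teak, hop, lime, rose, tulip, mint}, right has 0 { }.
      Root hop: left subtree has 4 nodes {fig, aster, moss, teak}, right has 4 {lime, rose, tulip, mint}.
        Root moss: left subtree has 2 nodes {fig, aster}, right has 1 {teak}.
          Root fig: left subtree has 0 nodes { }, right has 1 {aster}.
        Root lime: left subtree has 0 nodes { }, right has 3 {rose, tulip, mint}.
          Root mint: left subtree has 2 nodes {rose, tulip}, right has 0 { }.
            Root rose: left subtree has 0 nodes { }, right has 1 {tulip}.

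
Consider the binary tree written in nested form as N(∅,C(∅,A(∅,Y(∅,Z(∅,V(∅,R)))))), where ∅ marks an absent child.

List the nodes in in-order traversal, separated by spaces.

In-order visits the left subtree, then the node, then the right subtree.
At N: no left child.
Visit N.
At N: go right to C.
  At C: no left child.
  Visit C.
  At C: go right to A.
    At A: no left child.
    Visit A.
    At A: go right to Y.
      At Y: no left child.
      Visit Y.
      At Y: go right to Z.
        At Z: no left child.
        Visit Z.
        At Z: go right to V.
          At V: no left child.
          Visit V.
          At V: go right to R.
            R is a leaf — visit R.

N C A Y Z V R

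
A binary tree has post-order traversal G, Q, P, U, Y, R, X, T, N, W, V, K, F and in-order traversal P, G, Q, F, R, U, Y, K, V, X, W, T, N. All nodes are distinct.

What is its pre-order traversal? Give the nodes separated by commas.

The last element of post-order is the root; it splits in-order into left and right subtrees.
Root F: left subtree has 3 nodes {P, G, Q}, right has 9 {R, U, Y, K, V, X, W, T, N}.
  Root P: left subtree has 0 nodes { }, right has 2 {G, Q}.
    Root Q: left subtree has 1 node {G}, right has 0 { }.
  Root K: left subtree has 3 nodes {R, U, Y}, right has 5 {V, X, W, T, N}.
    Root R: left subtree has 0 nodes { }, right has 2 {U, Y}.
      Root Y: left subtree has 1 node {U}, right has 0 { }.
    Root V: left subtree has 0 nodes { }, right has 4 {X, W, T, N}.
      Root W: left subtree has 1 node {X}, right has 2 {T, N}.
        Root N: left subtree has 1 node {T}, right has 0 { }.

F, P, Q, G, K, R, Y, U, V, W, X, N, T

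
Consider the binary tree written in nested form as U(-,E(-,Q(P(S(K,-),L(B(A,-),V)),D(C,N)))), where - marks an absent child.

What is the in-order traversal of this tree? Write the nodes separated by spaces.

In-order visits the left subtree, then the node, then the right subtree.
At U: no left child.
Visit U.
At U: go right to E.
  At E: no left child.
  Visit E.
  At E: go right to Q.
    At Q: go left to P.
      At P: go left to S.
        At S: go left to K.
          K is a leaf — visit K.
        Visit S.
        At S: no right child.
      Visit P.
      At P: go right to L.
        At L: go left to B.
          At B: go left to A.
            A is a leaf — visit A.
          Visit B.
          At B: no right child.
        Visit L.
        At L: go right to V.
          V is a leaf — visit V.
    Visit Q.
    At Q: go right to D.
      At D: go left to C.
        C is a leaf — visit C.
      Visit D.
      At D: go right to N.
        N is a leaf — visit N.

U E K S P A B L V Q C D N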